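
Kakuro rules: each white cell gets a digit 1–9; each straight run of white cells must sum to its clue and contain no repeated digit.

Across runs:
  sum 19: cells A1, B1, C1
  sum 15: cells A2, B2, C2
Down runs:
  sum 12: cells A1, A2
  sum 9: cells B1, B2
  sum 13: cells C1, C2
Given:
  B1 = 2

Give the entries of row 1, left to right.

B2 = 9 − 2 = 7 completes the 9 down.
Nothing is forced directly, so branch on A2, whose candidates are 3 or 5. If A2 = 5: then A1 would have to be in {8,9} for the 19 across but in {7} for the 12 down — contradiction. So A2 = 3.
A1 = 12 − 3 = 9 completes the 12 down.
C1 = 19 − 11 = 8 completes the 19 across.
C2 = 15 − 10 = 5 completes the 15 across.

9, 2, 8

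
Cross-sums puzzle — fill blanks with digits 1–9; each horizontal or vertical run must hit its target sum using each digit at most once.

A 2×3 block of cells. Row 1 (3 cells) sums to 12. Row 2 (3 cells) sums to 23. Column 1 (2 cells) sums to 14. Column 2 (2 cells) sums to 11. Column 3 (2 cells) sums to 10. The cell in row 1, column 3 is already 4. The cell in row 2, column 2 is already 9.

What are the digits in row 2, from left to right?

23 in 3 cells must be {6,8,9}.
(1,2) = 11 − 9 = 2 completes the 11 down.
(2,3) = 10 − 4 = 6 completes the 10 down.
(1,1) = 12 − 6 = 6 completes the 12 across.
(2,1) = 23 − 15 = 8 completes the 23 across.

8 9 6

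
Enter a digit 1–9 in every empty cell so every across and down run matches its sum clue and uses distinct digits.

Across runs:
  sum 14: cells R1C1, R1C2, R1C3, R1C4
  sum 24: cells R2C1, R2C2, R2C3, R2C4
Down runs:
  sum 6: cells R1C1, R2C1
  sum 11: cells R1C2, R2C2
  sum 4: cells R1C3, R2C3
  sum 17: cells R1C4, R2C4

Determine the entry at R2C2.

4 in 2 cells must be {1,3}; 17 in 2 cells must be {8,9}.
Only 8 fits R1C4 under both its across sum 14 and down sum 17.
R2C4 = 17 − 8 = 9 completes the 17 down.
Nothing is forced directly, so branch on R1C3, whose candidates are 1 or 3. If R1C3 = 3: that forces R1C2 = 2, after which R2C2 would have to be in {1,2,3,4,5,6,7,8} for the 24 across but in {9} for the 11 down — contradiction. So R1C3 = 1.
R1C1 = 2: the only remaining digit allowed by both the 14 across and the 6 down.
R1C2 = 14 − 11 = 3 completes the 14 across.
R2C1 = 6 − 2 = 4 completes the 6 down.
R2C2 = 11 − 3 = 8 completes the 11 down.

8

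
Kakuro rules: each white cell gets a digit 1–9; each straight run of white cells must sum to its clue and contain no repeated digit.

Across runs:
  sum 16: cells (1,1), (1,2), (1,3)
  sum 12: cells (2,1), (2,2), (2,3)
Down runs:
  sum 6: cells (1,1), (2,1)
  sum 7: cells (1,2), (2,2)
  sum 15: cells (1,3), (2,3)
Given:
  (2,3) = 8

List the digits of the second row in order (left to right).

(1,3) = 15 − 8 = 7 completes the 15 down.
(2,1) = 1: the only remaining digit allowed by both the 12 across and the 6 down.
(2,2) = 12 − 9 = 3 completes the 12 across.
(1,1) = 6 − 1 = 5 completes the 6 down.
(1,2) = 16 − 12 = 4 completes the 16 across.

1 3 8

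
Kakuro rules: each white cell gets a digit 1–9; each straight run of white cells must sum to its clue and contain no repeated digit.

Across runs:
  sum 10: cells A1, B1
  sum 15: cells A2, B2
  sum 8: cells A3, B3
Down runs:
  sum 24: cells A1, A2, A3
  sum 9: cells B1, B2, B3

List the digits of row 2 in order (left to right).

24 in 3 cells must be {7,8,9}.
The 15 across and the 9 down share only 6, so B2 = 6.
The 8 across and the 24 down share only 7, so A3 = 7.
B3 = 8 − 7 = 1 completes the 8 across.
B1 = 9 − 7 = 2 completes the 9 down.
A2 = 15 − 6 = 9 completes the 15 across.
A1 = 10 − 2 = 8 completes the 10 across.

9 6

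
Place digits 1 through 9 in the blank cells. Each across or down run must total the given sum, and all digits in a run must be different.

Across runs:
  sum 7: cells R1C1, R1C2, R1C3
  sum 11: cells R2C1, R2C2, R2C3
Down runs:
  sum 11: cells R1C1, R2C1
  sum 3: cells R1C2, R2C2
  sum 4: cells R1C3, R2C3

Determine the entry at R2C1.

7 in 3 cells must be {1,2,4}; 3 in 2 cells must be {1,2}; 4 in 2 cells must be {1,3}.
The 7 across and the 4 down share only 1, so R1C3 = 1.
R2C3 = 4 − 1 = 3 completes the 4 down.
Given what's placed, R1C2 must be 2 to fit the 7 across and 3 down.
R2C2 = 3 − 2 = 1 completes the 3 down.
R1C1 = 7 − 3 = 4 completes the 7 across.
R2C1 = 11 − 4 = 7 completes the 11 across.

7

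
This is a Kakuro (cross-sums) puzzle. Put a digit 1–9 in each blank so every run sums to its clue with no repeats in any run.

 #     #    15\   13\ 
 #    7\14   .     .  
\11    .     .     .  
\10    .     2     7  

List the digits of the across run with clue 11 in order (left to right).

R1C3 = 5: the only remaining digit allowed by both the 14 across and the 13 down.
R2C3 = 13 − 12 = 1 completes the 13 down.
R3C1 = 10 − 9 = 1 completes the 10 across.
R1C2 = 14 − 5 = 9 completes the 14 across.
R2C1 = 7 − 1 = 6 completes the 7 down.
R2C2 = 11 − 7 = 4 completes the 11 across.

6 4 1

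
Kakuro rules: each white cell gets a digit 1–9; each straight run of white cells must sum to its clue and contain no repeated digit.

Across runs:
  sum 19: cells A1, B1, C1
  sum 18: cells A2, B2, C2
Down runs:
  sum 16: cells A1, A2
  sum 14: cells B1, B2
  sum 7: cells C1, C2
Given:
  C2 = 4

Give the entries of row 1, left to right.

16 in 2 cells must be {7,9}.
C1 = 7 − 4 = 3 completes the 7 down.
Given what's placed, A2 must be 9 to fit the 18 across and 16 down.
B2 = 18 − 13 = 5 completes the 18 across.
A1 = 16 − 9 = 7 completes the 16 down.
B1 = 19 − 10 = 9 completes the 19 across.

7 9 3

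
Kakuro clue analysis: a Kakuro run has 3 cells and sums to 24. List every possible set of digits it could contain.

{7,8,9}

3 distinct digits from 1–9 sum between 6 and 24.
Only one set works: {7,8,9}.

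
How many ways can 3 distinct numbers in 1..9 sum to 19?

5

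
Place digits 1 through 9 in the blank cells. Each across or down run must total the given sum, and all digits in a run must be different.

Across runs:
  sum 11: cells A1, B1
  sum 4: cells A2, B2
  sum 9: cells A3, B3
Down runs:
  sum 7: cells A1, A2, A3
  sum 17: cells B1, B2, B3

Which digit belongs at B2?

3

4 in 2 cells must be {1,3}; 7 in 3 cells must be {1,2,4}.
The 4 across and the 7 down share only 1, so A2 = 1.
B2 = 4 − 1 = 3 completes the 4 across.
Nothing is forced directly, so branch on A1, whose candidates are 2 or 4. If A1 = 4: then B1 would have to be in {7} for the 11 across but in {5,6,8,9} for the 17 down — contradiction. So A1 = 2.
B1 = 11 − 2 = 9 completes the 11 across.
A3 = 7 − 3 = 4 completes the 7 down.
B3 = 9 − 4 = 5 completes the 9 across.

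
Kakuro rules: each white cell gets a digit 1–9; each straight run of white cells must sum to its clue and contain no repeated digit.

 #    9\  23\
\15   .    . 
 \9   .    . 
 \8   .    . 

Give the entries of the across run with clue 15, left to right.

6 9

23 in 3 cells must be {6,8,9}.
The 15 across and the 9 down share only 6, so R1C1 = 6.
R1C2 = 15 − 6 = 9 completes the 15 across.
Given what's placed, R3C2 must be 6 to fit the 8 across and 23 down.
R2C2 = 23 − 15 = 8 completes the 23 down.
R3C1 = 8 − 6 = 2 completes the 8 across.
R2C1 = 9 − 8 = 1 completes the 9 across.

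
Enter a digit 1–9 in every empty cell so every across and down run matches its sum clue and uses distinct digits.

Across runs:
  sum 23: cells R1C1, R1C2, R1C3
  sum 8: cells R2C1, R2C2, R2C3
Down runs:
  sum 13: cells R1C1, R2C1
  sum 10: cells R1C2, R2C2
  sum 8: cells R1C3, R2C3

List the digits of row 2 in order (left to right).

23 in 3 cells must be {6,8,9}.
The 23 across and the 8 down share only 6, so R1C3 = 6.
R2C3 = 8 − 6 = 2 completes the 8 down.
Given what's placed, R2C1 must be 5 to fit the 8 across and 13 down.
R2C2 = 8 − 7 = 1 completes the 8 across.
R1C1 = 13 − 5 = 8 completes the 13 down.
R1C2 = 23 − 14 = 9 completes the 23 across.

5 1 2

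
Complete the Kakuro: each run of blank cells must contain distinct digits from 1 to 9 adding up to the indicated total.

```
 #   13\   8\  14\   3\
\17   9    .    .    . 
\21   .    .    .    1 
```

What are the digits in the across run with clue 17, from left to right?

9 1 5 2

3 in 2 cells must be {1,2}.
Given what's placed, R1C3 must be 5 to fit the 17 across and 14 down.
R1C4 = 3 − 1 = 2 completes the 3 down.
R2C1 = 13 − 9 = 4 completes the 13 down.
Given what's placed, R2C2 must be 7 to fit the 21 across and 8 down.
R2C3 = 21 − 12 = 9 completes the 21 across.
R1C2 = 17 − 16 = 1 completes the 17 across.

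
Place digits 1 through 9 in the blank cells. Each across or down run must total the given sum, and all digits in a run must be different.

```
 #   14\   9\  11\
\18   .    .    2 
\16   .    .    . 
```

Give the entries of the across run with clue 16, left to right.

5 2 9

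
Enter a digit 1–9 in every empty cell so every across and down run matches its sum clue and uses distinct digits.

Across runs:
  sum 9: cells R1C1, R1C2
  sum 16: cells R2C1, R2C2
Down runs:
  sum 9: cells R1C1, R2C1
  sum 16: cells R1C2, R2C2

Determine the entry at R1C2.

7

16 in 2 cells must be {7,9}.
The 9 across and the 16 down share only 7, so R1C2 = 7.
The 16 across and the 9 down share only 7, so R2C1 = 7.
R2C2 = 16 − 7 = 9 completes the 16 across.
R1C1 = 9 − 7 = 2 completes the 9 across.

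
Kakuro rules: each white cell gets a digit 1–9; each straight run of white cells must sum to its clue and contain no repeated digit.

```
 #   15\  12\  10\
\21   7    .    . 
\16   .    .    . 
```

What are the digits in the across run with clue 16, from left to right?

R2C1 = 15 − 7 = 8 completes the 15 down.
Nothing is forced directly, so branch on R1C2, whose candidates are 5 or 8 or 9. If R1C2 = 8: that forces R1C3 = 6, after which R2C2 would have to be in {1,2,3,5,6,7} for the 16 across but in {4} for the 12 down — contradiction. If R1C2 = 9: then R1C3 would have to be in {5} for the 21 across but in {1,2,3,4,6,7,8,9} for the 10 down — contradiction. So R1C2 = 5.
R1C3 = 21 − 12 = 9 completes the 21 across.
R2C2 = 12 − 5 = 7 completes the 12 down.
R2C3 = 16 − 15 = 1 completes the 16 across.

8 7 1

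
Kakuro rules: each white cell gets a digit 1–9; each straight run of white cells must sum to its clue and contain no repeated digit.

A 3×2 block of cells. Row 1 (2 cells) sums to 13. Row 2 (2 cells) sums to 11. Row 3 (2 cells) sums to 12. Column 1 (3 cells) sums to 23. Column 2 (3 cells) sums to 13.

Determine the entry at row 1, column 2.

7

23 in 3 cells must be {6,8,9}.
Nothing is forced directly, so branch on (1,1), whose candidates are 6 or 8 or 9. If (1,1) = 8: that forces (1,2) = 5, (3,1) = 9, after which (3,2) would have to be in {3} for the 12 across but in {1,2,6,7} for the 13 down — contradiction. If (1,1) = 9: that forces (1,2) = 4, (3,1) = 8, after which (3,2) would have to be in {4} for the 12 across but in {1,2,3,6,7,8} for the 13 down — contradiction. So (1,1) = 6.
(1,2) = 13 − 6 = 7 completes the 13 across.
Nothing is forced directly, so branch on (2,1), whose candidates are 8 or 9. If (2,1) = 8: then (2,2) would have to be in {3} for the 11 across but in {1,2,4,5} for the 13 down — contradiction. So (2,1) = 9.
(2,2) = 11 − 9 = 2 completes the 11 across.
(3,1) = 23 − 15 = 8 completes the 23 down.
(3,2) = 12 − 8 = 4 completes the 12 across.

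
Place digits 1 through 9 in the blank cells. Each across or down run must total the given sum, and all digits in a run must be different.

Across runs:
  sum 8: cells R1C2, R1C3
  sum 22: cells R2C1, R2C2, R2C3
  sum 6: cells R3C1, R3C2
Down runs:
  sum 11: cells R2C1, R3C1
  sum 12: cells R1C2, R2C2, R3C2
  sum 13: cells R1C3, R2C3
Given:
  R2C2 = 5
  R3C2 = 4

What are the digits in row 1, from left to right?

R1C2 = 12 − 9 = 3 completes the 12 down.
R1C3 = 8 − 3 = 5 completes the 8 across.
R2C3 = 13 − 5 = 8 completes the 13 down.
R3C1 = 6 − 4 = 2 completes the 6 across.
R2C1 = 22 − 13 = 9 completes the 22 across.

3, 5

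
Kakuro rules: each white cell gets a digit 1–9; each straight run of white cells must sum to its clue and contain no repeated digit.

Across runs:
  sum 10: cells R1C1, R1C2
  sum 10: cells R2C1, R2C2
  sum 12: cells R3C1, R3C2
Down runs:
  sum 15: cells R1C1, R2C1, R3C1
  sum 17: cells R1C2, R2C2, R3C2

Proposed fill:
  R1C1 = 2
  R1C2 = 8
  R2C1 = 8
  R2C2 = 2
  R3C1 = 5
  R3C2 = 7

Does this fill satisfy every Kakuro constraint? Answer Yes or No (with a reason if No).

Yes

Across: 2+8=10; 8+2=10; 5+7=12. Down: 2+8+5=15; 8+2+7=17. No digit repeats within any run.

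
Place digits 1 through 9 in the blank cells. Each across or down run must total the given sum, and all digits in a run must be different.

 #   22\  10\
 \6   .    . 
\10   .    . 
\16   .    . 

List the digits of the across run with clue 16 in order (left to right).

16 in 2 cells must be {7,9}.
The 6 across and the 22 down share only 5, so R1C1 = 5.
R1C2 = 6 − 5 = 1 completes the 6 across.
Given what's placed, R3C1 must be 9 to fit the 16 across and 22 down.
R3C2 = 16 − 9 = 7 completes the 16 across.
R2C1 = 22 − 14 = 8 completes the 22 down.
R2C2 = 10 − 8 = 2 completes the 10 across.

9 7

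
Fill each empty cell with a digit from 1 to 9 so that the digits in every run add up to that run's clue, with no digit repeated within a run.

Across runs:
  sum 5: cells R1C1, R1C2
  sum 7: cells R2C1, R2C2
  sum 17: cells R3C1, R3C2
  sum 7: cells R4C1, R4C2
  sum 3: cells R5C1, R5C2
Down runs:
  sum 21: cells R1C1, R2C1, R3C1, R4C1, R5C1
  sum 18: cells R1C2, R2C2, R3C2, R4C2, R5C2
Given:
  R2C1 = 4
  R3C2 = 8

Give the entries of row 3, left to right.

9, 8

17 in 2 cells must be {8,9}; 3 in 2 cells must be {1,2}.
R2C2 = 7 − 4 = 3 completes the 7 across.
R3C1 = 17 − 8 = 9 completes the 17 across.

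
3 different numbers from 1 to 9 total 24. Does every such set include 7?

The only way to make 24 from 3 distinct digits is {7,8,9}, which contains 7.

Yes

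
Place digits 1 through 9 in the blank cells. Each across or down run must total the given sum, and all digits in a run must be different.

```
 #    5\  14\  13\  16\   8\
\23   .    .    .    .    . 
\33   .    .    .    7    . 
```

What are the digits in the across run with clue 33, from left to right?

4, 8, 9, 7, 5

16 in 2 cells must be {7,9}.
R1C4 = 16 − 7 = 9 completes the 16 down.
No cell is forced outright now. R2C1 can only be 3 or 4 (the digits allowed by both its 33 across and its 5 down). If R2C1 = 3: that forces R1C1 = 2, R2C5 = 6, after which R1C5 would have to be in {1,3,4,5,6,7,8} for the 23 across but in {2} for the 8 down — contradiction. So R2C1 = 4.
R1C1 = 5 − 4 = 1 completes the 5 down.
Given what's placed, R2C5 must be 5 to fit the 33 across and 8 down.
R1C5 = 8 − 5 = 3 completes the 8 down.
No cell is forced outright now. R1C2 can only be 6 or 8 (the digits allowed by both its 23 across and its 14 down). If R1C2 = 8: then R1C3 would have to be in {2} for the 23 across but in {4,5,6,7,8,9} for the 13 down — contradiction. So R1C2 = 6.
R1C3 = 23 − 19 = 4 completes the 23 across.
R2C2 = 14 − 6 = 8 completes the 14 down.
R2C3 = 33 − 24 = 9 completes the 33 across.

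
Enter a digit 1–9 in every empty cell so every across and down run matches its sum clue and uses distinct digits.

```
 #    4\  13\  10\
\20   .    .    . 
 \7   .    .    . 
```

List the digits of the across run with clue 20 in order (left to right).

3 9 8

7 in 3 cells must be {1,2,4}; 4 in 2 cells must be {1,3}.
The 20 across and the 4 down share only 3, so R1C1 = 3.
R2C1 = 4 − 3 = 1 completes the 4 down.
Given what's placed, R2C2 must be 4 to fit the 7 across and 13 down.
R2C3 = 7 − 5 = 2 completes the 7 across.
R1C2 = 13 − 4 = 9 completes the 13 down.
R1C3 = 20 − 12 = 8 completes the 20 across.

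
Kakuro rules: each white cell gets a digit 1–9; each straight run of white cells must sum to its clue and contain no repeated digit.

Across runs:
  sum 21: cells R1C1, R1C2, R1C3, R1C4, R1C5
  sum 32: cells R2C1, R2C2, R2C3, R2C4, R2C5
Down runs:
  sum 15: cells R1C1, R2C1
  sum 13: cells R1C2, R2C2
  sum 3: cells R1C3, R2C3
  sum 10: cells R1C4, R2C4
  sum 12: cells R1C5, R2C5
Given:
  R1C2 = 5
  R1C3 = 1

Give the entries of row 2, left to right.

7, 8, 2, 6, 9

3 in 2 cells must be {1,2}.
R2C2 = 13 − 5 = 8 completes the 13 down.
R2C3 = 3 − 1 = 2 completes the 3 down.
Nothing is forced directly, so branch on R2C5, whose candidates are 7 or 9. If R2C5 = 7: then R1C5 would have to be in {2,3,4,6,7,8,9} for the 21 across but in {5} for the 12 down — contradiction. So R2C5 = 9.
R1C5 = 12 − 9 = 3 completes the 12 down.
R1C1 = 8: the only remaining digit allowed by both the 21 across and the 15 down.
R1C4 = 21 − 17 = 4 completes the 21 across.
R2C1 = 15 − 8 = 7 completes the 15 down.
R2C4 = 32 − 26 = 6 completes the 32 across.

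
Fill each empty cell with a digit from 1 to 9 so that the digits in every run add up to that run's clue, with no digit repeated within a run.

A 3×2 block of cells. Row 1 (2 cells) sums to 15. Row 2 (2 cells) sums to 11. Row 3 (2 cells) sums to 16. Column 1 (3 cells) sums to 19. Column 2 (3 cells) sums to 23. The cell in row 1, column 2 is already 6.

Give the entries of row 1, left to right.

9 6

16 in 2 cells must be {7,9}; 23 in 3 cells must be {6,8,9}.
(1,1) = 15 − 6 = 9 completes the 15 across.
Given what's placed, (3,1) must be 7 to fit the 16 across and 19 down.
(3,2) = 16 − 7 = 9 completes the 16 across.
(2,1) = 19 − 16 = 3 completes the 19 down.
(2,2) = 11 − 3 = 8 completes the 11 across.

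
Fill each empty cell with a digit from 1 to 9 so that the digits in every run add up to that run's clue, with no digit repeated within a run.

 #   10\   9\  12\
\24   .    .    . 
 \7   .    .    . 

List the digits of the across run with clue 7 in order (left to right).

1 2 4

24 in 3 cells must be {7,8,9}; 7 in 3 cells must be {1,2,4}.
The 7 across and the 12 down share only 4, so R2C3 = 4.
R1C3 = 12 − 4 = 8 completes the 12 down.
Given what's placed, R1C2 must be 7 to fit the 24 across and 9 down.
R2C2 = 9 − 7 = 2 completes the 9 down.
R1C1 = 24 − 15 = 9 completes the 24 across.
R2C1 = 7 − 6 = 1 completes the 7 across.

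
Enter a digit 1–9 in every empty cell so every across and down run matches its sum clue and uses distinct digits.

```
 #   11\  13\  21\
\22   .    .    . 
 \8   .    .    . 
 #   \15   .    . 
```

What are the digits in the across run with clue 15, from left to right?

7 8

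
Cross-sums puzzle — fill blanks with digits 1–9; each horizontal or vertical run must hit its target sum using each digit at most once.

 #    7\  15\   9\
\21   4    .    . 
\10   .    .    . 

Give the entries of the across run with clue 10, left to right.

R1C3 = 8: the only remaining digit allowed by both the 21 across and the 9 down.
R2C1 = 7 − 4 = 3 completes the 7 down.
Given what's placed, R2C2 must be 6 to fit the 10 across and 15 down.
R2C3 = 10 − 9 = 1 completes the 10 across.
R1C2 = 21 − 12 = 9 completes the 21 across.

3 6 1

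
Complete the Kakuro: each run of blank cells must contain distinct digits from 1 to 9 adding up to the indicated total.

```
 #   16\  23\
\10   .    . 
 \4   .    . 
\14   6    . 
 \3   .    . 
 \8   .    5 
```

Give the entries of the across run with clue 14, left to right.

4 in 2 cells must be {1,3}; 3 in 2 cells must be {1,2}; 16 in 5 cells must be {1,2,3,4,6}.
R3C2 = 14 − 6 = 8 completes the 14 across.

6, 8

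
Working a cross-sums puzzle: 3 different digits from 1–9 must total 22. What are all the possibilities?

3 distinct digits from 1–9 sum between 6 and 24.

{5,8,9}; {6,7,9}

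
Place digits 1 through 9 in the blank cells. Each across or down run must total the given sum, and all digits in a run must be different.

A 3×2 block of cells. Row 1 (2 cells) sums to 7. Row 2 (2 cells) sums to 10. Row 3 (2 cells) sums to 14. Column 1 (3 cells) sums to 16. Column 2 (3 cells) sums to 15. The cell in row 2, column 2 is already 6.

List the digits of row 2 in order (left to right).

(2,1) = 10 − 6 = 4 completes the 10 across.
Nothing is forced directly, so branch on (3,1), whose candidates are 5 or 9. If (3,1) = 5: then (1,1) would have to be in {1,2,3,4,5,6} for the 7 across but in {7} for the 16 down — contradiction. So (3,1) = 9.
(1,1) = 16 − 13 = 3 completes the 16 down.
(1,2) = 7 − 3 = 4 completes the 7 across.
(3,2) = 14 − 9 = 5 completes the 14 across.

4 6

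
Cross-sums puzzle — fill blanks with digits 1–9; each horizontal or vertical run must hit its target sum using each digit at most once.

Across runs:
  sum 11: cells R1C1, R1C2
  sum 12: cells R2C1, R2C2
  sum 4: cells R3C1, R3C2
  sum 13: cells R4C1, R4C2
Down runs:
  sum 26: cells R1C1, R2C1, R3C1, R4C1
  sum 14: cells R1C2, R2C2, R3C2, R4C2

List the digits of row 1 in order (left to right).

4 in 2 cells must be {1,3}.
Only 3 fits R3C1 under both its across sum 4 and down sum 26.
R3C2 = 4 − 3 = 1 completes the 4 across.
Nothing is forced directly, so branch on R1C1, whose candidates are 6 or 8 or 9. If R1C1 = 6: that forces R1C2 = 5, after which R2C2 would have to be in {3,4,5,7,8,9} for the 12 across but in {2,6} for the 14 down — contradiction. If R1C1 = 8: that forces R1C2 = 3, R2C1 = 9, after which R2C2 would have to be in {3} for the 12 across but in {2,4,6,8} for the 14 down — contradiction. So R1C1 = 9.
R1C2 = 11 − 9 = 2 completes the 11 across.

9 2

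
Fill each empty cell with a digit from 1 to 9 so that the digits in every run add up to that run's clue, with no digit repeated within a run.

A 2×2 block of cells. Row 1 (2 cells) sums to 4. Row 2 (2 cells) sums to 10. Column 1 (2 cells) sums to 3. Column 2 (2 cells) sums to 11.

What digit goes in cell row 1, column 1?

4 in 2 cells must be {1,3}; 3 in 2 cells must be {1,2}.
The 4 across and the 3 down share only 1, so (1,1) = 1.
(1,2) = 4 − 1 = 3 completes the 4 across.
(2,1) = 3 − 1 = 2 completes the 3 down.
(2,2) = 10 − 2 = 8 completes the 10 across.

1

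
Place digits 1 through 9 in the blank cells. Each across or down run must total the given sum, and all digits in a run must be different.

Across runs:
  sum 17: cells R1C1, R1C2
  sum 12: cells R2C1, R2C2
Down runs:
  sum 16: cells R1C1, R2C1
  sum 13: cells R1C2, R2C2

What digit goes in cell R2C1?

17 in 2 cells must be {8,9}; 16 in 2 cells must be {7,9}.
The 17 across and the 16 down share only 9, so R1C1 = 9.
R1C2 = 17 − 9 = 8 completes the 17 across.
R2C1 = 16 − 9 = 7 completes the 16 down.
R2C2 = 12 − 7 = 5 completes the 12 across.

7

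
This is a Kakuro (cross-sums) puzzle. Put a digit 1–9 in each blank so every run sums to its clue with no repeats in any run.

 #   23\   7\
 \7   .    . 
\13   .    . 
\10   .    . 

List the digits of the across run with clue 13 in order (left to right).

9, 4

23 in 3 cells must be {6,8,9}; 7 in 3 cells must be {1,2,4}.
The 7 across and the 23 down share only 6, so R1C1 = 6.
R1C2 = 7 − 6 = 1 completes the 7 across.
Given what's placed, R2C2 must be 4 to fit the 13 across and 7 down.
R3C2 = 7 − 5 = 2 completes the 7 down.
R2C1 = 13 − 4 = 9 completes the 13 across.
R3C1 = 10 − 2 = 8 completes the 10 across.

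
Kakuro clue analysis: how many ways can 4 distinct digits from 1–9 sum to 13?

3

4 distinct digits from 1–9 sum between 10 and 30.
Enumerating: {1,2,3,7}, {1,2,4,6}, {1,3,4,5}.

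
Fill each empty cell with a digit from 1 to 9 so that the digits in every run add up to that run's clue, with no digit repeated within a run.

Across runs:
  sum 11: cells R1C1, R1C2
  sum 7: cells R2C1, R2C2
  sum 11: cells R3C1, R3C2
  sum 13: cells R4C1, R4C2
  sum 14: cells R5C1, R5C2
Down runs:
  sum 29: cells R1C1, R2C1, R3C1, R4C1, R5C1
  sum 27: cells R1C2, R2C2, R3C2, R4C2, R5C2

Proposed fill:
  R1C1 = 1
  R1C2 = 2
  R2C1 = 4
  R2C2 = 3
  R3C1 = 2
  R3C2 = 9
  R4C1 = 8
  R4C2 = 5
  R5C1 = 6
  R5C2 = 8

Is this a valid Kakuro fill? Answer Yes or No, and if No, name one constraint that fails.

No — the down run R1C1–R5C1 sums to 21, not 29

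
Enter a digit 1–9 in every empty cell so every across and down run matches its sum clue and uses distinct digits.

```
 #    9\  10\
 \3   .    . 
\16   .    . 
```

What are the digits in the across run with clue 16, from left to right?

7, 9

3 in 2 cells must be {1,2}; 16 in 2 cells must be {7,9}.
The 16 across and the 9 down share only 7, so R2C1 = 7.
R2C2 = 16 − 7 = 9 completes the 16 across.
R1C1 = 9 − 7 = 2 completes the 9 down.
R1C2 = 3 − 2 = 1 completes the 3 across.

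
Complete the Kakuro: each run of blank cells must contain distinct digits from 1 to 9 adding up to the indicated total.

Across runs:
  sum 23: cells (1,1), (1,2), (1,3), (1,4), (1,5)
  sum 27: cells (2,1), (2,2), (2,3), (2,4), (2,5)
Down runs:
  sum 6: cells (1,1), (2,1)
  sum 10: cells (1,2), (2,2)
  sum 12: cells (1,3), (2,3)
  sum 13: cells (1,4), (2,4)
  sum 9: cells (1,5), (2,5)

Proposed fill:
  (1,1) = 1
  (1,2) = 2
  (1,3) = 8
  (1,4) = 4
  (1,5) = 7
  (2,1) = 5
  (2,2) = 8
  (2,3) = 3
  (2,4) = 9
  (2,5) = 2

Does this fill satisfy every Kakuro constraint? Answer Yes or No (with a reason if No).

No — the down run (1,3)–(2,3) sums to 11, not 12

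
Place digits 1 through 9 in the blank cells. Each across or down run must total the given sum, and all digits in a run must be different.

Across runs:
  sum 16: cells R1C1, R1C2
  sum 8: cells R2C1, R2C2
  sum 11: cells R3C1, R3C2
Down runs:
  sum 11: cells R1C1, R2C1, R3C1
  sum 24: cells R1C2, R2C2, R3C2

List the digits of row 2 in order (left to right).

16 in 2 cells must be {7,9}; 24 in 3 cells must be {7,8,9}.
The 16 across and the 11 down share only 7, so R1C1 = 7.
R1C2 = 16 − 7 = 9 completes the 16 across.
Given what's placed, R2C2 must be 7 to fit the 8 across and 24 down.
R3C1 = 3: the only remaining digit allowed by both the 11 across and the 11 down.
R3C2 = 11 − 3 = 8 completes the 11 across.
R2C1 = 8 − 7 = 1 completes the 8 across.

1 7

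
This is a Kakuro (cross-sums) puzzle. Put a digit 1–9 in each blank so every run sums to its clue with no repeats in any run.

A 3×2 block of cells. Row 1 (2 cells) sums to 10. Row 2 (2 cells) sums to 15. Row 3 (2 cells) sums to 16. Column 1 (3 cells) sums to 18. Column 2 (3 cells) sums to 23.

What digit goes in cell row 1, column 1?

16 in 2 cells must be {7,9}; 23 in 3 cells must be {6,8,9}.
The 16 across and the 23 down share only 9, so (3,2) = 9.
(3,1) = 16 − 9 = 7 completes the 16 across.
Nothing is forced directly, so branch on (1,2), whose candidates are 6 or 8. If (1,2) = 6: then (1,1) would have to be in {4} for the 10 across but in {2,3,5,6,8,9} for the 18 down — contradiction. So (1,2) = 8.
(1,1) = 10 − 8 = 2 completes the 10 across.
(2,1) = 18 − 9 = 9 completes the 18 down.
(2,2) = 15 − 9 = 6 completes the 15 across.

2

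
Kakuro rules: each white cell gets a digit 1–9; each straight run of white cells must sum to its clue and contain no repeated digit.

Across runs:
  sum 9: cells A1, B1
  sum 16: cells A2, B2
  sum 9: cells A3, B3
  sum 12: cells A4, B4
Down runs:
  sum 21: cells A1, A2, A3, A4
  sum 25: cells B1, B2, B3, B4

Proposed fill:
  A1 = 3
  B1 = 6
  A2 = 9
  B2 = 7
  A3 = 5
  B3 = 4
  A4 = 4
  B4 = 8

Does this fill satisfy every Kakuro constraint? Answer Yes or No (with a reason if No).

Yes

Across: 3+6=9; 9+7=16; 5+4=9; 4+8=12. Down: 3+9+5+4=21; 6+7+4+8=25. No digit repeats within any run.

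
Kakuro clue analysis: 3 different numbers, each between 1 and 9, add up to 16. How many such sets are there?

3 distinct digits from 1–9 sum between 6 and 24.

8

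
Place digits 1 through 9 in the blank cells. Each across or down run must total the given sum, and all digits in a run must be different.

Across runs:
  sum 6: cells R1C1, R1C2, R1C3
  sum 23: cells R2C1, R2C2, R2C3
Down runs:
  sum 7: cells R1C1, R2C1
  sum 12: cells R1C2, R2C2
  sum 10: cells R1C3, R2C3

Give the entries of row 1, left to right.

6 in 3 cells must be {1,2,3}; 23 in 3 cells must be {6,8,9}.
The 6 across and the 12 down share only 3, so R1C2 = 3.
The 23 across and the 7 down share only 6, so R2C1 = 6.
R2C2 = 12 − 3 = 9 completes the 12 down.
R2C3 = 23 − 15 = 8 completes the 23 across.
R1C1 = 7 − 6 = 1 completes the 7 down.
R1C3 = 6 − 4 = 2 completes the 6 across.

1, 3, 2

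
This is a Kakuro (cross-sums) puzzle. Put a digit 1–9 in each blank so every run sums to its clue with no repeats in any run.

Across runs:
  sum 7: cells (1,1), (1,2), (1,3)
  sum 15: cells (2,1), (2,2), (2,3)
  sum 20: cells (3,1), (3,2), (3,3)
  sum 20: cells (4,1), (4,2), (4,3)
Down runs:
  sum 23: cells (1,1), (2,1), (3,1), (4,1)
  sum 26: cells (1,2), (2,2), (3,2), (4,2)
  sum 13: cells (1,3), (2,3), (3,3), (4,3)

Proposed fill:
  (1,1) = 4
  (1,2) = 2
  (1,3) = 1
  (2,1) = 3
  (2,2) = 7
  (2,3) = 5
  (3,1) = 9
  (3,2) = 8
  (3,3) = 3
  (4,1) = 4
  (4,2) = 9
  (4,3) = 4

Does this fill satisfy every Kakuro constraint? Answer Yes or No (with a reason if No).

No — the across run (4,1)–(4,3) sums to 17, not 20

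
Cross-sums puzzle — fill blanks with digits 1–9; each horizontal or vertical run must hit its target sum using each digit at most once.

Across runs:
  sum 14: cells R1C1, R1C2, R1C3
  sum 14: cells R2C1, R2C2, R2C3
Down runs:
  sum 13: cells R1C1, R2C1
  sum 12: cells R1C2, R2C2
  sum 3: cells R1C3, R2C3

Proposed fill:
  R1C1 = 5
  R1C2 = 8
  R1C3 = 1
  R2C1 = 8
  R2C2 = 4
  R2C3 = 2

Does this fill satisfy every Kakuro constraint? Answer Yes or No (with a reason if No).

Yes

Across: 5+8+1=14; 8+4+2=14. Down: 5+8=13; 8+4=12; 1+2=3. No digit repeats within any run.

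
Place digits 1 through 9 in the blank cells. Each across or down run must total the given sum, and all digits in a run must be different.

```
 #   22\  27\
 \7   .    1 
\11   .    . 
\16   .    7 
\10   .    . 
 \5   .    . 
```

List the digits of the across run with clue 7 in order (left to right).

6 1

16 in 2 cells must be {7,9}.
R1C1 = 7 − 1 = 6 completes the 7 across.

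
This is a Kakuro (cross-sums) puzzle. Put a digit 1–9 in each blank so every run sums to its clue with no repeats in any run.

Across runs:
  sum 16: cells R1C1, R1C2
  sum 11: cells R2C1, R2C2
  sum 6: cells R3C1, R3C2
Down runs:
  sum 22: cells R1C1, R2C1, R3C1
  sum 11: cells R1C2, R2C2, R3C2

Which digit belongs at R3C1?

5

16 in 2 cells must be {7,9}.
The 16 across and the 11 down share only 7, so R1C2 = 7.
Given what's placed, R2C2 must be 3 to fit the 11 across and 11 down.
R3C1 = 5: only digit in both the 6-across and 22-down candidate sets.
R3C2 = 6 − 5 = 1 completes the 6 across.
R1C1 = 16 − 7 = 9 completes the 16 across.
R2C1 = 11 − 3 = 8 completes the 11 across.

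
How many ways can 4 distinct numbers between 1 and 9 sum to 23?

9

4 distinct digits from 1–9 sum between 10 and 30.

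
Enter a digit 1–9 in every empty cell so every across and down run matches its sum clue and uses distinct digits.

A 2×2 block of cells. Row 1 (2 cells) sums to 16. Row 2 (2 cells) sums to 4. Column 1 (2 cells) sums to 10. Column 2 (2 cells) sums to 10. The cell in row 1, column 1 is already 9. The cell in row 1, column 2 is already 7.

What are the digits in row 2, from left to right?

1 3

16 in 2 cells must be {7,9}; 4 in 2 cells must be {1,3}.
(2,1) = 10 − 9 = 1 completes the 10 down.
(2,2) = 4 − 1 = 3 completes the 4 across.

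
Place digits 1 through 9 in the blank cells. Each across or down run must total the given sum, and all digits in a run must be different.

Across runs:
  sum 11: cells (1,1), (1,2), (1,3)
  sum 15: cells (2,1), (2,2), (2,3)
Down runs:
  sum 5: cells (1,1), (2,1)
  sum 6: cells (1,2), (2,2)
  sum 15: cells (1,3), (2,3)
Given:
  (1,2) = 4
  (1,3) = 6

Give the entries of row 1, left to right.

(1,1) = 11 − 10 = 1 completes the 11 across.
(2,1) = 5 − 1 = 4 completes the 5 down.
(2,2) = 6 − 4 = 2 completes the 6 down.
(2,3) = 15 − 6 = 9 completes the 15 across.

1 4 6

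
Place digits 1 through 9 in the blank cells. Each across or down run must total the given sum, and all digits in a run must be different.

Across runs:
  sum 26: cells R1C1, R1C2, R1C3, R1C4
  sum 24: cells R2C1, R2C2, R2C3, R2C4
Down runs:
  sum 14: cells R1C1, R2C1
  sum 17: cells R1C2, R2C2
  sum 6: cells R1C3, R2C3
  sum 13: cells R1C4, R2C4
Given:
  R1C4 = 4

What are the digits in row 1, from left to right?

17 in 2 cells must be {8,9}.
Given what's placed, R1C3 must be 5 to fit the 26 across and 6 down.
R2C3 = 6 − 5 = 1 completes the 6 down.
R2C4 = 13 − 4 = 9 completes the 13 down.
R2C2 = 8: the only remaining digit allowed by both the 24 across and the 17 down.
R1C2 = 17 − 8 = 9 completes the 17 down.
R2C1 = 24 − 18 = 6 completes the 24 across.
R1C1 = 26 − 18 = 8 completes the 26 across.

8 9 5 4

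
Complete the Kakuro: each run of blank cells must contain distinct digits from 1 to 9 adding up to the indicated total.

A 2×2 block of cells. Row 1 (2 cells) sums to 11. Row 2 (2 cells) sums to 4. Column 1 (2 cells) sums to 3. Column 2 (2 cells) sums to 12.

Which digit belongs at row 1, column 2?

9

4 in 2 cells must be {1,3}; 3 in 2 cells must be {1,2}.
The 11 across and the 3 down share only 2, so (1,1) = 2.
(1,2) = 11 − 2 = 9 completes the 11 across.
(2,1) = 3 − 2 = 1 completes the 3 down.
(2,2) = 4 − 1 = 3 completes the 4 across.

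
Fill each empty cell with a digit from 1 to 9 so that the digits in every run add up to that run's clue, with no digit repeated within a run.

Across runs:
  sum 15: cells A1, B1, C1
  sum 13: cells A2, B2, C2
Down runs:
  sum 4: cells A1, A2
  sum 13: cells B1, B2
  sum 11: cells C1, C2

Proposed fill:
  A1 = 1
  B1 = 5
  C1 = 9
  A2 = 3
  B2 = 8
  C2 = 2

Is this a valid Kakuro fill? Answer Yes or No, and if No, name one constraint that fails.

Yes

Across: 1+5+9=15; 3+8+2=13. Down: 1+3=4; 5+8=13; 9+2=11. No digit repeats within any run.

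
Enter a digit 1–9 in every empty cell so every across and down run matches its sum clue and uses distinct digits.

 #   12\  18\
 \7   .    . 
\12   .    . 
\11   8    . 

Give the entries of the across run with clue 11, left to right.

8 3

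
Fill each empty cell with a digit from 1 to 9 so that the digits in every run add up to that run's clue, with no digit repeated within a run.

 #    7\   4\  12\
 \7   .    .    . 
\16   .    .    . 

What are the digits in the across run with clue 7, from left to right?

7 in 3 cells must be {1,2,4}; 4 in 2 cells must be {1,3}.
The 7 across and the 4 down share only 1, so R1C2 = 1.
Given what's placed, R1C3 must be 4 to fit the 7 across and 12 down.
R2C2 = 4 − 1 = 3 completes the 4 down.
R2C3 = 12 − 4 = 8 completes the 12 down.
R1C1 = 7 − 5 = 2 completes the 7 across.
R2C1 = 16 − 11 = 5 completes the 16 across.

2 1 4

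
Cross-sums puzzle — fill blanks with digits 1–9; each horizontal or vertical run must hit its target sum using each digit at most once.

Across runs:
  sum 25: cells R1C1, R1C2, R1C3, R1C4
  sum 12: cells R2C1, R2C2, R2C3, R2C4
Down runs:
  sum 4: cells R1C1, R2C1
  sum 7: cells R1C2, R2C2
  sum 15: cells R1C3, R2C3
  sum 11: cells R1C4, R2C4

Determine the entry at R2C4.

3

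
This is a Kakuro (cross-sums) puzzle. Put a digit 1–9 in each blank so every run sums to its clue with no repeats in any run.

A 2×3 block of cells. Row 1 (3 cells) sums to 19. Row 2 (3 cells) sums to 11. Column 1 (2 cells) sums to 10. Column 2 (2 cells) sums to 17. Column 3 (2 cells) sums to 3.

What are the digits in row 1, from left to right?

8, 9, 2

17 in 2 cells must be {8,9}; 3 in 2 cells must be {1,2}.
The 19 across and the 3 down share only 2, so (1,3) = 2.
The 11 across and the 17 down share only 8, so (2,2) = 8.
(2,3) = 3 − 2 = 1 completes the 3 down.
(1,2) = 17 − 8 = 9 completes the 17 down.
(2,1) = 11 − 9 = 2 completes the 11 across.
(1,1) = 19 − 11 = 8 completes the 19 across.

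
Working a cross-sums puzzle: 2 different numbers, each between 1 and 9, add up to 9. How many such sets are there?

4

2 distinct digits from 1–9 sum between 3 and 17.
Enumerating: {1,8}, {2,7}, {3,6}, {4,5}.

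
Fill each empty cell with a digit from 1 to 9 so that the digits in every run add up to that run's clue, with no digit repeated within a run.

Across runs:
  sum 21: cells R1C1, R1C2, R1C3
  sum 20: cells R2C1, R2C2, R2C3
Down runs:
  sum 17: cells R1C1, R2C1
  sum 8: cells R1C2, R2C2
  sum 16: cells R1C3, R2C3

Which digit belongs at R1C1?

17 in 2 cells must be {8,9}; 16 in 2 cells must be {7,9}.
Nothing is forced directly, so branch on R1C3, whose candidates are 7 or 9. If R1C3 = 9: that forces R1C1 = 8, after which R1C2 would have to be in {4} for the 21 across but in {1,2,3,5,6,7} for the 8 down — contradiction. So R1C3 = 7.
R2C3 = 16 − 7 = 9 completes the 16 down.
Given what's placed, R2C1 must be 8 to fit the 20 across and 17 down.
R2C2 = 20 − 17 = 3 completes the 20 across.
R1C1 = 17 − 8 = 9 completes the 17 down.
R1C2 = 21 − 16 = 5 completes the 21 across.

9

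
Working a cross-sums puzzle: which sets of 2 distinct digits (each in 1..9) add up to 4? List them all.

{1,3}

2 distinct digits from 1–9 sum between 3 and 17.
Only one set works: {1,3}.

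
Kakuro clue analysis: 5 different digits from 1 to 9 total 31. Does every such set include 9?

Every partition of 31 into 5 distinct digits includes 9: {1,6,7,8,9}, {2,5,7,8,9}, {3,4,7,8,9}, {3,5,6,8,9}, {4,5,6,7,9}.

Yes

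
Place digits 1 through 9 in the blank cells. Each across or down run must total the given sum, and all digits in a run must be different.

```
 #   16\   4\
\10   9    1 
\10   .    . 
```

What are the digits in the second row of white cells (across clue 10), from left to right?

16 in 2 cells must be {7,9}; 4 in 2 cells must be {1,3}.
R2C1 = 16 − 9 = 7 completes the 16 down.
R2C2 = 10 − 7 = 3 completes the 10 across.

7, 3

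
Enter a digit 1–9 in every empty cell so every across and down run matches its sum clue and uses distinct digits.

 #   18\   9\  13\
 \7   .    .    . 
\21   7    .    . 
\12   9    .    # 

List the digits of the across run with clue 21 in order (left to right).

7 5 9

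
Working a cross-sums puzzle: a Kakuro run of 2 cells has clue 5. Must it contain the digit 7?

No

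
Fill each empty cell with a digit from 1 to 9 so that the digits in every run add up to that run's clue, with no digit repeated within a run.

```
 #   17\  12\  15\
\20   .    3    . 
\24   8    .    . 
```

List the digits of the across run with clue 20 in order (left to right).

9, 3, 8

24 in 3 cells must be {7,8,9}; 17 in 2 cells must be {8,9}.
R1C1 = 17 − 8 = 9 completes the 17 down.
R1C3 = 20 − 12 = 8 completes the 20 across.
R2C2 = 12 − 3 = 9 completes the 12 down.
R2C3 = 24 − 17 = 7 completes the 24 across.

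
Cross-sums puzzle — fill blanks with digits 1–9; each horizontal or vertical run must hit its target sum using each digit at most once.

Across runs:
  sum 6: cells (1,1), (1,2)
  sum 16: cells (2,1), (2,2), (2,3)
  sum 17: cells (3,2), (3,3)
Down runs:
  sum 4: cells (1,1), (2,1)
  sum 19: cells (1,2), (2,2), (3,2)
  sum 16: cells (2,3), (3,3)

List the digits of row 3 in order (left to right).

8, 9

17 in 2 cells must be {8,9}; 4 in 2 cells must be {1,3}; 16 in 2 cells must be {7,9}.
The 6 across and the 4 down share only 1, so (1,1) = 1.
(1,2) = 6 − 1 = 5 completes the 6 across.
(2,1) = 4 − 1 = 3 completes the 4 down.
(3,2) = 8: the only remaining digit allowed by both the 17 across and the 19 down.
(3,3) = 17 − 8 = 9 completes the 17 across.
(2,2) = 19 − 13 = 6 completes the 19 down.
(2,3) = 16 − 9 = 7 completes the 16 across.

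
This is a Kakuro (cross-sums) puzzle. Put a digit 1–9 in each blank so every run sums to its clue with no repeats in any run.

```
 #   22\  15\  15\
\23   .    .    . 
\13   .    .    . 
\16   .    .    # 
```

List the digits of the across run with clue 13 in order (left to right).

23 in 3 cells must be {6,8,9}; 16 in 2 cells must be {7,9}.
Nothing is forced directly, so branch on R3C2, whose candidates are 7 or 9. If R3C2 = 9: then R1C2 would have to be in {6,8,9} for the 23 across but in {1,2,4,5} for the 15 down — contradiction. So R3C2 = 7.
Given what's placed, R1C2 must be 6 to fit the 23 across and 15 down.
R2C2 = 15 − 13 = 2 completes the 15 down.
R3C1 = 16 − 7 = 9 completes the 16 across.
R1C1 = 8: the only remaining digit allowed by both the 23 across and the 22 down.
R1C3 = 23 − 14 = 9 completes the 23 across.
R2C1 = 22 − 17 = 5 completes the 22 down.
R2C3 = 13 − 7 = 6 completes the 13 across.

5, 2, 6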